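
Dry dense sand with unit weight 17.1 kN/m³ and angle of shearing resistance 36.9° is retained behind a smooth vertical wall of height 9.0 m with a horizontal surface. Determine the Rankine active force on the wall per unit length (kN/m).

K_a = tan²(45° − φ/2) = 0.2497.
P_a = ½ K_a γ H² = 0.5 × 0.2497 × 17.1 × 9.0² = 172.9 kN/m.

173 kN/m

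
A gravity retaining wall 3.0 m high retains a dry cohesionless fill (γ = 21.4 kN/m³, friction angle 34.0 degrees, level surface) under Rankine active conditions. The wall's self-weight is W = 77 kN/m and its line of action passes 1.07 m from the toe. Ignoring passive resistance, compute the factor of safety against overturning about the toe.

3.03

K_a = tan²(45° − 34.0°/2) = 0.2827.
P_a = ½K_aγH² = 0.5×0.2827×21.4×3.0² = 27.23 kN/m, acting at H/3 = 1.000 m above the base.
Overturning moment M_o = P_a × H/3 = 27.23 × 1.000 = 27.23.
Resisting moment M_r = W × 1.07 = 77 × 1.07 = 82.39.
FS_overturning = M_r/M_o = 82.39/27.23 = 3.026.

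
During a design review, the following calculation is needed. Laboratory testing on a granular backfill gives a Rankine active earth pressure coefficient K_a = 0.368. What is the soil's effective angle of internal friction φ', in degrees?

K_a = tan²(45° − φ/2) ⇒ 45° − φ/2 = arctan(√0.368) = 31.24°.
φ = 2(45° − 31.24°) = 27.52°.

27.5°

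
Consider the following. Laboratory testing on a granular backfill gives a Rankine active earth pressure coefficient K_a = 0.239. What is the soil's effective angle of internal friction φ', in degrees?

37.9°

K_a = tan²(45° − φ/2) ⇒ 45° − φ/2 = arctan(√0.239) = 26.05°.
φ = 2(45° − 26.05°) = 37.89°.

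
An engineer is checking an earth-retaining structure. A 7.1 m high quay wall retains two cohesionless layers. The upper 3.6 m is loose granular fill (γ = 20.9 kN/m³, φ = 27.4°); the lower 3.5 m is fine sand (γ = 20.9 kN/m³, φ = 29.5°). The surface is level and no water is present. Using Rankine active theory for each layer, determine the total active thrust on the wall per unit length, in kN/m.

K_a1 = tan²(45°−27.4°/2) = 0.3697; K_a2 = tan²(45°−29.5°/2) = 0.3401.
Layer 1: σ at base = K_a1 γ₁ h₁ = 27.81 kPa; P₁ = ½×27.81×3.6 = 50.07.
Layer 2: σ_v at top = γ₁h₁ = 75.24; σ_h top = K_a2×75.24 = 25.59; σ_h base = K_a2×(75.24+20.9×3.5) = 50.47.
P₂ = ½(25.59+50.47)×3.5 = 133.1. Total P_a = 50.07+133.1 = 183.2 kN/m.

183 kN/m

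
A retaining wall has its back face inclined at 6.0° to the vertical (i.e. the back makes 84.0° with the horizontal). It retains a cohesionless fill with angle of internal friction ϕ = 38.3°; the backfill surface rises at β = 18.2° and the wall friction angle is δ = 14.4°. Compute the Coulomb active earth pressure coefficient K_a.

K_a = sin²(α+φ) / [sin²α · sin(α−δ) · (1 + √{sin(φ+δ)sin(φ−β) / (sin(α−δ)sin(α+β))})²].
With α = 84.0°, φ = 38.3°, δ = 14.4°, β = 18.2°: K_a = 0.3223.

0.322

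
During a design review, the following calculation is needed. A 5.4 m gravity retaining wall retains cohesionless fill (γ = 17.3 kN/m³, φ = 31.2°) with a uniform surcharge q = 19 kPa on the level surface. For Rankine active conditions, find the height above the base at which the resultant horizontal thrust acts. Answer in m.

2.06 m

K_a = 0.3175.
Triangular part P₁ = ½K_aγH² = 80.08 at H/3 = 1.800 m; rectangular part P₂ = K_a q H = 32.58 at H/2 = 2.700 m.
ȳ = (P₁·1.800 + P₂·2.700)/(P₁+P₂) = 2.060 m.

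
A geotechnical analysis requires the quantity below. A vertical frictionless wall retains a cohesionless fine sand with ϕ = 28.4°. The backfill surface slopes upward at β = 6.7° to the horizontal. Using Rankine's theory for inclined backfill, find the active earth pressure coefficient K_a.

0.363

K_a = cos β · (cos β − √(cos²β − cos²φ)) / (cos β + √(cos²β − cos²φ)).
cos β = 0.9932, cos φ = 0.8796, √(cos²β − cos²φ) = 0.4611.
K_a = 0.9932 × (0.9932 − 0.4611)/(0.9932 + 0.4611) = 0.3634.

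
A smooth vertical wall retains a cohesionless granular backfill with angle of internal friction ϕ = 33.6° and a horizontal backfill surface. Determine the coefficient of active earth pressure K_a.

0.288

K_a = (1 − sin φ)/(1 + sin φ) = (1 − sin 33.6°)/(1 + sin 33.6°) = 0.2875.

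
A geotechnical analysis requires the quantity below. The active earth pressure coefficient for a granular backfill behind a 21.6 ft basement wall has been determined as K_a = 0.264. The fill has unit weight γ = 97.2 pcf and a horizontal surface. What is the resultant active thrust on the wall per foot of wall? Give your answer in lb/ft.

5990 lb/ft

P = ½ K_a γ H² = 0.5 × 0.264 × 97.2 × 21.6² = 5986 lb/ft.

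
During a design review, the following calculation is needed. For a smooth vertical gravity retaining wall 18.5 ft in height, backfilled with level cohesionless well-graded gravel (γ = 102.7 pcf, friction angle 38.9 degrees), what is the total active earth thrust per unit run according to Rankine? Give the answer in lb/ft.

K_a = tan²(45° − φ/2) = 0.2285.
P_a = ½ K_a γ H² = 0.5 × 0.2285 × 102.7 × 18.5² = 4016 lb/ft.

4020 lb/ft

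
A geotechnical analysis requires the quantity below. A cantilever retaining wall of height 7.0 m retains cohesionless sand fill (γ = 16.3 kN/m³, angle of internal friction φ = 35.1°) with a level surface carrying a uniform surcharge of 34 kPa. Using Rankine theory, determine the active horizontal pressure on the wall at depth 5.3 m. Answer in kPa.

K_a = (1 − sin φ)/(1 + sin φ) = 0.2698.
σ_v = γz + q = 16.3 × 5.3 + 34 = 120.4 kPa.
σ_h = K_a σ_v = 0.2698 × 120.4 = 32.49 kPa.

32.5 kPa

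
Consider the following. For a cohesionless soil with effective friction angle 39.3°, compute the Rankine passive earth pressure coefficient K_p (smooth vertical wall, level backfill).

4.46

K_p = (1 + sin φ)/(1 − sin φ) = tan²(45° + 39.3°/2) = 4.455.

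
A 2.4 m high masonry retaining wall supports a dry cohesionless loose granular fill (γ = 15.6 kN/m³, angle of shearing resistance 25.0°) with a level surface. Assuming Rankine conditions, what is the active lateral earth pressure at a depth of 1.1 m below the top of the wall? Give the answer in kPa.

6.96 kPa

K_a = (1 − sin φ)/(1 + sin φ) = 0.4059.
σ_h = K_a γ z = 0.4059 × 15.6 × 1.1 = 6.965 kPa.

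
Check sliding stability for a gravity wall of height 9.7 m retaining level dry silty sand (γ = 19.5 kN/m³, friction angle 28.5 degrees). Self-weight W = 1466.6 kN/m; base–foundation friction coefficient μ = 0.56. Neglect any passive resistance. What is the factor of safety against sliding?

K_a = tan²(45° − 28.5°/2) = 0.3540.
P_a = ½K_aγH² = 0.5×0.3540×19.5×9.7² = 324.7 kN/m, acting at H/3 = 3.233 m above the base.
FS_sliding = μW / P_a = 0.56×1466.6 / 324.7 = 2.529.

2.53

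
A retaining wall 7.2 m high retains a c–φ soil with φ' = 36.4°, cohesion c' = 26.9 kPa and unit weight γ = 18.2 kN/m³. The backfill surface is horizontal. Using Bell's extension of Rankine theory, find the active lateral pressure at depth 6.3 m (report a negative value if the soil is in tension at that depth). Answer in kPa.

2.08 kPa

K_a = (1 − sin φ)/(1 + sin φ) = 0.2552.
σ_a = K_a γ z − 2c√K_a = 0.2552×18.2×6.3 − 2×26.9×0.5051 = 2.081 kPa.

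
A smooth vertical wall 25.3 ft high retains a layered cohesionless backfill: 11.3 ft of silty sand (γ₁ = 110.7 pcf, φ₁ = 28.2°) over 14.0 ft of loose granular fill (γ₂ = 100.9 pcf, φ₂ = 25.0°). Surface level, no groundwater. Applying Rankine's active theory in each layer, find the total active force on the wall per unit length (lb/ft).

13700 lb/ft

K_a1 = tan²(45°−28.2°/2) = 0.3582; K_a2 = tan²(45°−25.0°/2) = 0.4059.
Layer 1: σ at base = K_a1 γ₁ h₁ = 448.1 psf; P₁ = ½×448.1×11.3 = 2532.
Layer 2: σ_v at top = γ₁h₁ = 1251; σ_h top = K_a2×1251 = 507.7; σ_h base = K_a2×(1251+100.9×14.0) = 1081.
P₂ = ½(507.7+1081)×14.0 = 11120. Total P_a = 2532+11120 = 13650 lb/ft.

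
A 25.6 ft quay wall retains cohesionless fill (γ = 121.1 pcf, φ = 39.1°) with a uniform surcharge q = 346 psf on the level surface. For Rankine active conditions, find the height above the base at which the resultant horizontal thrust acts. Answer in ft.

K_a = 0.2265.
Triangular part P₁ = ½K_aγH² = 8987 at H/3 = 8.533 ft; rectangular part P₂ = K_a q H = 2006 at H/2 = 12.80 ft.
ȳ = (P₁·8.533 + P₂·12.80)/(P₁+P₂) = 9.312 ft.

9.31 ft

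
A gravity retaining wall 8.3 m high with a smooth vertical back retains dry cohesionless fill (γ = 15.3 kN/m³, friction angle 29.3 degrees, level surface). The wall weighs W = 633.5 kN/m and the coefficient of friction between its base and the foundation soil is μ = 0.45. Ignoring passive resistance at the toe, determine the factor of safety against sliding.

K_a = tan²(45° − 29.3°/2) = 0.3428.
P_a = ½K_aγH² = 0.5×0.3428×15.3×8.3² = 180.7 kN/m, acting at H/3 = 2.767 m above the base.
FS_sliding = μW / P_a = 0.45×633.5 / 180.7 = 1.578.

1.58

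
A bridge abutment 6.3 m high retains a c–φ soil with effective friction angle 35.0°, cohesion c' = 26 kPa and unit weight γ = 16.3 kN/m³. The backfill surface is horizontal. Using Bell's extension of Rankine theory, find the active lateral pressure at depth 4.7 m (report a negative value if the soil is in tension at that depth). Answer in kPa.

K_a = (1 − sin φ)/(1 + sin φ) = 0.2710.
σ_a = K_a γ z − 2c√K_a = 0.2710×16.3×4.7 − 2×26×0.5206 = -6.309 kPa.

-6.31 kPa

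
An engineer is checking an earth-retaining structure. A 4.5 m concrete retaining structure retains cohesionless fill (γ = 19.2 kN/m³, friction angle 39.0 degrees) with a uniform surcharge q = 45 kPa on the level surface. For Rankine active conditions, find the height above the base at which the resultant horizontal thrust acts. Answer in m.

1.88 m

K_a = 0.2275.
Triangular part P₁ = ½K_aγH² = 44.23 at H/3 = 1.500 m; rectangular part P₂ = K_a q H = 46.07 at H/2 = 2.250 m.
ȳ = (P₁·1.500 + P₂·2.250)/(P₁+P₂) = 1.883 m.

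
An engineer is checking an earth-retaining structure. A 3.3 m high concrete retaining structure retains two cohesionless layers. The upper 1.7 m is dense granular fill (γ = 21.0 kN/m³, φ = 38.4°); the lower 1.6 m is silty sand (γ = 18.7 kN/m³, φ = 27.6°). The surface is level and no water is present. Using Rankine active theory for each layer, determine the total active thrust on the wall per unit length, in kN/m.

K_a1 = tan²(45°−38.4°/2) = 0.2337; K_a2 = tan²(45°−27.6°/2) = 0.3668.
Layer 1: σ at base = K_a1 γ₁ h₁ = 8.343 kPa; P₁ = ½×8.343×1.7 = 7.091.
Layer 2: σ_v at top = γ₁h₁ = 35.70; σ_h top = K_a2×35.70 = 13.09; σ_h base = K_a2×(35.70+18.7×1.6) = 24.07.
P₂ = ½(13.09+24.07)×1.6 = 29.73. Total P_a = 7.091+29.73 = 36.82 kN/m.

36.8 kN/m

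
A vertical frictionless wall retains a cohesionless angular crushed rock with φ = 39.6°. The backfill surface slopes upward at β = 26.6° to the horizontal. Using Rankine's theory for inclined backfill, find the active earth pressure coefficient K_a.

0.292

K_a = cos β · (cos β − √(cos²β − cos²φ)) / (cos β + √(cos²β − cos²φ)).
cos β = 0.8942, cos φ = 0.7705, √(cos²β − cos²φ) = 0.4537.
K_a = 0.8942 × (0.8942 − 0.4537)/(0.8942 + 0.4537) = 0.2922.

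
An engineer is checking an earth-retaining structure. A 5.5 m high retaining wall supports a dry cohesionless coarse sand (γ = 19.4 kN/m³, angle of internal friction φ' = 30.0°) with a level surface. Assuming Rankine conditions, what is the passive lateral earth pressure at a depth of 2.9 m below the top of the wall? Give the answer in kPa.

169 kPa

K_p = (1 + sin φ)/(1 − sin φ) = 3.000.
σ_h = K_p γ z = 3.000 × 19.4 × 2.9 = 168.8 kPa.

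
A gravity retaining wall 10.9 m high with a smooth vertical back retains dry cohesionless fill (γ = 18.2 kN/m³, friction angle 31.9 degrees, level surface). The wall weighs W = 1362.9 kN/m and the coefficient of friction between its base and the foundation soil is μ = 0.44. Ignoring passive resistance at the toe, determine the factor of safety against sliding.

1.80

K_a = tan²(45° − 31.9°/2) = 0.3085.
P_a = ½K_aγH² = 0.5×0.3085×18.2×10.9² = 333.6 kN/m, acting at H/3 = 3.633 m above the base.
FS_sliding = μW / P_a = 0.44×1362.9 / 333.6 = 1.798.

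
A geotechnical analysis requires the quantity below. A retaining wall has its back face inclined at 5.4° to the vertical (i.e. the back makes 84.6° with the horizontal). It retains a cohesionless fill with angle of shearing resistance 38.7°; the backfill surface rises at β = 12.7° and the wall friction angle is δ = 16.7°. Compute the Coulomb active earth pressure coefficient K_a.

0.288

K_a = sin²(α+φ) / [sin²α · sin(α−δ) · (1 + √{sin(φ+δ)sin(φ−β) / (sin(α−δ)sin(α+β))})²].
With α = 84.6°, φ = 38.7°, δ = 16.7°, β = 12.7°: K_a = 0.2875.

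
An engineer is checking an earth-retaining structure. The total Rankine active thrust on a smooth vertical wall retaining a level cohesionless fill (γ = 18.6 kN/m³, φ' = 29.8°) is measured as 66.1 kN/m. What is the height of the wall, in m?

K_a = 0.3360. P_a = ½ K_a γ H² ⇒ H = √(2P_a/(K_a γ)).
H = √(2×66.1/(0.3360×18.6)) = 4.599 m.

4.60 m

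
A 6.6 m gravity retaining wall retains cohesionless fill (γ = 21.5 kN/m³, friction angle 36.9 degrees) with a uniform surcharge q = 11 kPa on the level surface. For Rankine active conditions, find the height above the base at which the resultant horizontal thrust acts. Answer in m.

K_a = 0.2497.
Triangular part P₁ = ½K_aγH² = 116.9 at H/3 = 2.200 m; rectangular part P₂ = K_a q H = 18.13 at H/2 = 3.300 m.
ȳ = (P₁·2.200 + P₂·3.300)/(P₁+P₂) = 2.348 m.

2.35 m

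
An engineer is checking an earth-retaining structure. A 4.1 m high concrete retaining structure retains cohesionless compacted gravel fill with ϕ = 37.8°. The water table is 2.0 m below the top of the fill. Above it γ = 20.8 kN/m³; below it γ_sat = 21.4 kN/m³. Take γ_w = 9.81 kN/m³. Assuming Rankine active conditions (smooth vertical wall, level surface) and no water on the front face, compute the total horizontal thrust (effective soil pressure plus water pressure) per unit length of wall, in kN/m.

K_a = tan²(45° − φ/2) = 0.2400.
γ' = 21.4 − 9.81 = 11.59 kN/m³. Depth below WT = 2.1 m.
σ'_h at WT = K_a γ d_w = 9.984 kPa; at base = 9.984 + K_a γ' × 2.1 = 15.83 kPa.
P₁ (0–2.0 m) = ½×9.984×2.0 = 9.984. P₂ (2.0–4.1 m) = ½(9.984+15.83)×2.1 = 27.10.
P_w = ½ γ_w h₂² = 0.5×9.81×2.1² = 21.63. Total = 9.984+27.10+21.63 = 58.71 kN/m.

58.7 kN/m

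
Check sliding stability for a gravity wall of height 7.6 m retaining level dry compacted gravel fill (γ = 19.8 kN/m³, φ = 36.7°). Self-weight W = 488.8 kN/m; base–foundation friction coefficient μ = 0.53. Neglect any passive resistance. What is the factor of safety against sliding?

1.80

K_a = tan²(45° − 36.7°/2) = 0.2519.
P_a = ½K_aγH² = 0.5×0.2519×19.8×7.6² = 144.0 kN/m, acting at H/3 = 2.533 m above the base.
FS_sliding = μW / P_a = 0.53×488.8 / 144.0 = 1.799.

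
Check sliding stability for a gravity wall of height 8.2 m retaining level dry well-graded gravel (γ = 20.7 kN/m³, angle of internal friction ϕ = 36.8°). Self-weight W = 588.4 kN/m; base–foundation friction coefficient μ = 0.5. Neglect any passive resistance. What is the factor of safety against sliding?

1.69

K_a = tan²(45° − 36.8°/2) = 0.2508.
P_a = ½K_aγH² = 0.5×0.2508×20.7×8.2² = 174.5 kN/m, acting at H/3 = 2.733 m above the base.
FS_sliding = μW / P_a = 0.5×588.4 / 174.5 = 1.686.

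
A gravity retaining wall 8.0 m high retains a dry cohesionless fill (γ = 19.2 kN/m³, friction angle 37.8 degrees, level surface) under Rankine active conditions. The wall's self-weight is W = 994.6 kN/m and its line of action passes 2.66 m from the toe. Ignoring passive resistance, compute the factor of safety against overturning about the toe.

6.73

K_a = tan²(45° − 37.8°/2) = 0.2400.
P_a = ½K_aγH² = 0.5×0.2400×19.2×8.0² = 147.5 kN/m, acting at H/3 = 2.667 m above the base.
Overturning moment M_o = P_a × H/3 = 147.5 × 2.667 = 393.2.
Resisting moment M_r = W × 2.66 = 994.6 × 2.66 = 2646.
FS_overturning = M_r/M_o = 2646/393.2 = 6.728.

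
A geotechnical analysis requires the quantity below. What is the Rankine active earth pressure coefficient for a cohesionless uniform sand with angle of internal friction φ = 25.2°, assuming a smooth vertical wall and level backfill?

0.403

K_a = tan²(45° − φ/2) = tan²(32.40°) = 0.4027.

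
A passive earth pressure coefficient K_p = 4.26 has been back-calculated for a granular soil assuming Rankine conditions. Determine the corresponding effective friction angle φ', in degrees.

K_p = (1+sin φ)/(1−sin φ) ⇒ sin φ = (K_p − 1)/(K_p + 1) = 0.6198.
φ = arcsin(0.6198) = 38.30°.

38.3°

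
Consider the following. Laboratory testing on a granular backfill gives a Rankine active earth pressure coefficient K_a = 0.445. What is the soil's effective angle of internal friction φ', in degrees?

K_a = tan²(45° − φ/2) ⇒ 45° − φ/2 = arctan(√0.445) = 33.71°.
φ = 2(45° − 33.71°) = 22.59°.

22.6°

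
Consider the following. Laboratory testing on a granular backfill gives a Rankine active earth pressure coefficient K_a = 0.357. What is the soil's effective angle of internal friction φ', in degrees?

K_a = tan²(45° − φ/2) ⇒ 45° − φ/2 = arctan(√0.357) = 30.86°.
φ = 2(45° − 30.86°) = 28.28°.

28.3°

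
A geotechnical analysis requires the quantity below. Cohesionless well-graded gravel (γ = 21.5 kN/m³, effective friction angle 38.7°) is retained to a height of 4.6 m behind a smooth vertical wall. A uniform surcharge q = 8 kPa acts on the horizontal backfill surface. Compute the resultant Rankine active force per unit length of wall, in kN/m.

K_a = tan²(45° − φ/2) = 0.2306.
Soil triangle: ½ K_a γ H² = 0.5×0.2306×21.5×4.6² = 52.45 kN/m.
Surcharge rectangle: K_a q H = 0.2306×8×4.6 = 8.486 kN/m.
Total = 52.45 + 8.486 = 60.94 kN/m.

60.9 kN/m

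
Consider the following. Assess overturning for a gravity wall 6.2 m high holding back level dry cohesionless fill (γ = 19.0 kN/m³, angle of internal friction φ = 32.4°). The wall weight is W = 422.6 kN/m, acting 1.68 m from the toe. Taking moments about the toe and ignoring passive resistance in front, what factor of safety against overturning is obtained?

3.11

K_a = tan²(45° − 32.4°/2) = 0.3022.
P_a = ½K_aγH² = 0.5×0.3022×19.0×6.2² = 110.4 kN/m, acting at H/3 = 2.067 m above the base.
Overturning moment M_o = P_a × H/3 = 110.4 × 2.067 = 228.1.
Resisting moment M_r = W × 1.68 = 422.6 × 1.68 = 710.0.
FS_overturning = M_r/M_o = 710.0/228.1 = 3.113.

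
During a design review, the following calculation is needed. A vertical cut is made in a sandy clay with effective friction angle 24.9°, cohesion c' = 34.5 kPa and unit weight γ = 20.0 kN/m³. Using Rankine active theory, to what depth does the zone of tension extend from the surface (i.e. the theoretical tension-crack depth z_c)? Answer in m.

5.41 m

K_a = tan²(45° − 24.9°/2) = 0.4074; √K_a = 0.6383.
The active pressure is zero where K_a γ z = 2c√K_a, so z_c = 2c/(γ√K_a) = 2×34.5/(20.0×0.6383) = 5.405 m.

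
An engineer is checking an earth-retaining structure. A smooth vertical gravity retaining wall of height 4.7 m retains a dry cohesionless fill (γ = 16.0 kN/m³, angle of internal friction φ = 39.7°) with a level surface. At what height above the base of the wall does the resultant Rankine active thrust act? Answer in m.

1.57 m

K_a = 0.2204.
The pressure distribution is triangular, so the resultant acts at H/3 above the base = 4.7/3 = 1.567 m.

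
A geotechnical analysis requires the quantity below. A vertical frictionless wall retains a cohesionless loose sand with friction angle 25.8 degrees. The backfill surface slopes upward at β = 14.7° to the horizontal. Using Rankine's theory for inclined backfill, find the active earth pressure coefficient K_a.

K_a = cos β · (cos β − √(cos²β − cos²φ)) / (cos β + √(cos²β − cos²φ)).
cos β = 0.9673, cos φ = 0.9003, √(cos²β − cos²φ) = 0.3536.
K_a = 0.9673 × (0.9673 − 0.3536)/(0.9673 + 0.3536) = 0.4494.

0.449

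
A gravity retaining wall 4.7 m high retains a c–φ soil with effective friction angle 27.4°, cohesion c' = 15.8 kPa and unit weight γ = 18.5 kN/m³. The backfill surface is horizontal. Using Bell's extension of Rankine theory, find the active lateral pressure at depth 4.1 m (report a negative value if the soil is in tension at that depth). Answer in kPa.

K_a = (1 − sin φ)/(1 + sin φ) = 0.3697.
σ_a = K_a γ z − 2c√K_a = 0.3697×18.5×4.1 − 2×15.8×0.6080 = 8.827 kPa.

8.83 kPa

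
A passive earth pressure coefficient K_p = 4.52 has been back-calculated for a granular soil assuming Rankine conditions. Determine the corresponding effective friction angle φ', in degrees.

K_p = (1+sin φ)/(1−sin φ) ⇒ sin φ = (K_p − 1)/(K_p + 1) = 0.6377.
φ = arcsin(0.6377) = 39.62°.

39.6°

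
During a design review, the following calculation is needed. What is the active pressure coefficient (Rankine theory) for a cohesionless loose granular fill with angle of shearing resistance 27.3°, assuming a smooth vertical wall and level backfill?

K_a = tan²(45° − φ/2) = tan²(31.35°) = 0.3711.

0.371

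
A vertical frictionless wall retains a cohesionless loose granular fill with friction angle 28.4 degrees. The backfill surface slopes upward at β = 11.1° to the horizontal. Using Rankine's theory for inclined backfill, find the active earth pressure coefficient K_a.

K_a = cos β · (cos β − √(cos²β − cos²φ)) / (cos β + √(cos²β − cos²φ)).
cos β = 0.9813, cos φ = 0.8796, √(cos²β − cos²φ) = 0.4349.
K_a = 0.9813 × (0.9813 − 0.4349)/(0.9813 + 0.4349) = 0.3786.

0.379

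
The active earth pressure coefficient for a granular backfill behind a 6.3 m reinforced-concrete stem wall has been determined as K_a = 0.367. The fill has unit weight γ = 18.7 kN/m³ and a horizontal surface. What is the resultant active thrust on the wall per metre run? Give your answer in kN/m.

P = ½ K_a γ H² = 0.5 × 0.367 × 18.7 × 6.3² = 136.2 kN/m.

136 kN/m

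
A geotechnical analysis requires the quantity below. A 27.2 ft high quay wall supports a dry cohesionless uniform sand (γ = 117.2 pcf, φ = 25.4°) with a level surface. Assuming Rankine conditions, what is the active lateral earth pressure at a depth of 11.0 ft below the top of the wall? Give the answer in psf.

K_a = (1 − sin φ)/(1 + sin φ) = 0.3996.
σ_h = K_a γ z = 0.3996 × 117.2 × 11.0 = 515.2 psf.

515 psf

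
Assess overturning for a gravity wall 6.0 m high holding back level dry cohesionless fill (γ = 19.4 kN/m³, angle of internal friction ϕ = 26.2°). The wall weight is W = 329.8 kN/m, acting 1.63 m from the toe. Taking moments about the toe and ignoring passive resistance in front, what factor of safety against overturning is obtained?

K_a = tan²(45° − 26.2°/2) = 0.3874.
P_a = ½K_aγH² = 0.5×0.3874×19.4×6.0² = 135.3 kN/m, acting at H/3 = 2.000 m above the base.
Overturning moment M_o = P_a × H/3 = 135.3 × 2.000 = 270.6.
Resisting moment M_r = W × 1.63 = 329.8 × 1.63 = 537.6.
FS_overturning = M_r/M_o = 537.6/270.6 = 1.987.

1.99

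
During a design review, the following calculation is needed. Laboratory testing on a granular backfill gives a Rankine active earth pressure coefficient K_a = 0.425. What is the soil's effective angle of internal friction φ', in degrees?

K_a = tan²(45° − φ/2) ⇒ 45° − φ/2 = arctan(√0.425) = 33.10°.
φ = 2(45° − 33.10°) = 23.80°.

23.8°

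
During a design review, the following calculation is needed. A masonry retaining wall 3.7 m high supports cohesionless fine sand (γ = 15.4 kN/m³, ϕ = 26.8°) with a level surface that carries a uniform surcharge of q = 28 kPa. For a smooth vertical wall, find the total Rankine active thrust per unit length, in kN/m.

K_a = tan²(45° − φ/2) = 0.3785.
Soil triangle: ½ K_a γ H² = 0.5×0.3785×15.4×3.7² = 39.90 kN/m.
Surcharge rectangle: K_a q H = 0.3785×28×3.7 = 39.21 kN/m.
Total = 39.90 + 39.21 = 79.11 kN/m.

79.1 kN/m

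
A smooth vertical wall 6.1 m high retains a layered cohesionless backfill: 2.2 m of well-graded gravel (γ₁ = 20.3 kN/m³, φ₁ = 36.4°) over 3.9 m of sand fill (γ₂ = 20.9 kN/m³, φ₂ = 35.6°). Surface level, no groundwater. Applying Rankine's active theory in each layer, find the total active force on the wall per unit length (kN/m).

101 kN/m

K_a1 = tan²(45°−36.4°/2) = 0.2552; K_a2 = tan²(45°−35.6°/2) = 0.2641.
Layer 1: σ at base = K_a1 γ₁ h₁ = 11.40 kPa; P₁ = ½×11.40×2.2 = 12.54.
Layer 2: σ_v at top = γ₁h₁ = 44.66; σ_h top = K_a2×44.66 = 11.80; σ_h base = K_a2×(44.66+20.9×3.9) = 33.32.
P₂ = ½(11.80+33.32)×3.9 = 87.98. Total P_a = 12.54+87.98 = 100.5 kN/m.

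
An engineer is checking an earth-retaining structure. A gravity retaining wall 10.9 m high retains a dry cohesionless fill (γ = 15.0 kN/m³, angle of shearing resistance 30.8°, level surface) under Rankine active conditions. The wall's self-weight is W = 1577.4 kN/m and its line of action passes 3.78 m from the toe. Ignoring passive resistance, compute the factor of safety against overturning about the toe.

5.71

K_a = tan²(45° − 30.8°/2) = 0.3227.
P_a = ½K_aγH² = 0.5×0.3227×15.0×10.9² = 287.6 kN/m, acting at H/3 = 3.633 m above the base.
Overturning moment M_o = P_a × H/3 = 287.6 × 3.633 = 1045.
Resisting moment M_r = W × 3.78 = 1577.4 × 3.78 = 5963.
FS_overturning = M_r/M_o = 5963/1045 = 5.707.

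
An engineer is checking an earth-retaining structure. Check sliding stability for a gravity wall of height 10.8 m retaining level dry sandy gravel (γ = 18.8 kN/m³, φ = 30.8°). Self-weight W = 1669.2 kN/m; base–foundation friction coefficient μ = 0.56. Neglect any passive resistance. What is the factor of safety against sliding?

K_a = tan²(45° − 30.8°/2) = 0.3227.
P_a = ½K_aγH² = 0.5×0.3227×18.8×10.8² = 353.8 kN/m, acting at H/3 = 3.600 m above the base.
FS_sliding = μW / P_a = 0.56×1669.2 / 353.8 = 2.642.

2.64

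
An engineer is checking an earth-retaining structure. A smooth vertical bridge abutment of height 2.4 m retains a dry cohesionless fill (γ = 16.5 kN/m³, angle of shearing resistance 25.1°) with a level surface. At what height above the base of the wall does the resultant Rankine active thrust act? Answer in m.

0.800 m

K_a = 0.4043.
The pressure distribution is triangular, so the resultant acts at H/3 above the base = 2.4/3 = 0.8000 m.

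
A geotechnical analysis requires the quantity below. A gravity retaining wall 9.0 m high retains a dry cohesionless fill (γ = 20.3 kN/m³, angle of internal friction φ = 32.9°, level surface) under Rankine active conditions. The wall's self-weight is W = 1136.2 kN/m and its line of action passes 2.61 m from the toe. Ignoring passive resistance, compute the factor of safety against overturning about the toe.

K_a = tan²(45° − 32.9°/2) = 0.2960.
P_a = ½K_aγH² = 0.5×0.2960×20.3×9.0² = 243.4 kN/m, acting at H/3 = 3.000 m above the base.
Overturning moment M_o = P_a × H/3 = 243.4 × 3.000 = 730.1.
Resisting moment M_r = W × 2.61 = 1136.2 × 2.61 = 2965.
FS_overturning = M_r/M_o = 2965/730.1 = 4.062.

4.06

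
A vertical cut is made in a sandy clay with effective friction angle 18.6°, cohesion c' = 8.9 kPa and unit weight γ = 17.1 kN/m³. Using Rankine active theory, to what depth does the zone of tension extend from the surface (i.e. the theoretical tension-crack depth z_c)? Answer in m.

K_a = tan²(45° − 18.6°/2) = 0.5163; √K_a = 0.7186.
The active pressure is zero where K_a γ z = 2c√K_a, so z_c = 2c/(γ√K_a) = 2×8.9/(17.1×0.7186) = 1.449 m.

1.45 m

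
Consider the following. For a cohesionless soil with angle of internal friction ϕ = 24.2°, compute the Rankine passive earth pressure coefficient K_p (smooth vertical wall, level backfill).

K_p = (1 + sin φ)/(1 − sin φ) = tan²(45° + 24.2°/2) = 2.389.

2.39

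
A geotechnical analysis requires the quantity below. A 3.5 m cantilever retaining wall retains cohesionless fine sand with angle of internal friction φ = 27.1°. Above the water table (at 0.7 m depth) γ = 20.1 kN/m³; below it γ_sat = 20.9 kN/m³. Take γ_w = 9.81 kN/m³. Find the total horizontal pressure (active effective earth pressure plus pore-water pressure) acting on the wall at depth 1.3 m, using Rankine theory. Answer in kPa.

13.6 kPa

K_a = (1 − sin φ)/(1 + sin φ) = 0.3741.
γ' = 20.9 − 9.81 = 11.09 kN/m³.
Effective vertical stress at 1.3 m: σ'_v = 20.1×0.7 + 11.09×0.600 = 20.72 kPa.
σ'_h = K_a σ'_v = 0.3741 × 20.72 = 7.752 kPa; u = γ_w × 0.600 = 5.886 kPa.
Total σ_h = 7.752 + 5.886 = 13.64 kPa.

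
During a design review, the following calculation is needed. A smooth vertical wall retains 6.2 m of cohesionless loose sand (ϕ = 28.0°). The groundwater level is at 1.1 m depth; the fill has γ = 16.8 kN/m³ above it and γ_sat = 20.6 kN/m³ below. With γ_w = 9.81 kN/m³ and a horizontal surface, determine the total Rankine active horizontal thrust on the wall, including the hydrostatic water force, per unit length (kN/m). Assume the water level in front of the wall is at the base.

K_a = tan²(45° − φ/2) = 0.3610.
γ' = 20.6 − 9.81 = 10.79 kN/m³. Depth below WT = 5.1 m.
σ'_h at WT = K_a γ d_w = 6.672 kPa; at base = 6.672 + K_a γ' × 5.1 = 26.54 kPa.
P₁ (0–1.1 m) = ½×6.672×1.1 = 3.670. P₂ (1.1–6.2 m) = ½(6.672+26.54)×5.1 = 84.69.
P_w = ½ γ_w h₂² = 0.5×9.81×5.1² = 127.6. Total = 3.670+84.69+127.6 = 215.9 kN/m.

216 kN/m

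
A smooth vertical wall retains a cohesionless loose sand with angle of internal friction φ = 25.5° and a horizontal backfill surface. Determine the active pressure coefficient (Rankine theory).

K_a = (1 − sin φ)/(1 + sin φ) = (1 − sin 25.5°)/(1 + sin 25.5°) = 0.3981.

0.398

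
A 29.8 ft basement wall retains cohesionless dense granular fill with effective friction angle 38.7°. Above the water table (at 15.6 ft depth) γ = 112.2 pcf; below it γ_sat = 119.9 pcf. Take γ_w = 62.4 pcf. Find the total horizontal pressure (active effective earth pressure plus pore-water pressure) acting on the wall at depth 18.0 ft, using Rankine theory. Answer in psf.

K_a = (1 − sin φ)/(1 + sin φ) = 0.2306.
γ' = 119.9 − 62.4 = 57.50 pcf.
Effective vertical stress at 18.0 ft: σ'_v = 112.2×15.6 + 57.50×2.40 = 1888 psf.
σ'_h = K_a σ'_v = 0.2306 × 1888 = 435.4 psf; u = γ_w × 2.40 = 149.8 psf.
Total σ_h = 435.4 + 149.8 = 585.2 psf.

585 psf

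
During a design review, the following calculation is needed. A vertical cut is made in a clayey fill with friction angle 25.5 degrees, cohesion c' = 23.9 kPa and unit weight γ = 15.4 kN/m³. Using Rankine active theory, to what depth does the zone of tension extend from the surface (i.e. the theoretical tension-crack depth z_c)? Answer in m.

4.92 m

K_a = tan²(45° − 25.5°/2) = 0.3981; √K_a = 0.6310.
The active pressure is zero where K_a γ z = 2c√K_a, so z_c = 2c/(γ√K_a) = 2×23.9/(15.4×0.6310) = 4.919 m.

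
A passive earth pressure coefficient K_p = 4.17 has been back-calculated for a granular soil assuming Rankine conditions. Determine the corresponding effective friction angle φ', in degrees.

37.8°

K_p = (1+sin φ)/(1−sin φ) ⇒ sin φ = (K_p − 1)/(K_p + 1) = 0.6132.
φ = arcsin(0.6132) = 37.82°.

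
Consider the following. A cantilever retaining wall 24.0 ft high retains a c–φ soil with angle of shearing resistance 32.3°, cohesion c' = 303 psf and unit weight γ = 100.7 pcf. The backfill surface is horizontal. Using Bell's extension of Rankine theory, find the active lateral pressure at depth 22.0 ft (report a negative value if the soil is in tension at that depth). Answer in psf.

338 psf

K_a = (1 − sin φ)/(1 + sin φ) = 0.3035.
σ_a = K_a γ z − 2c√K_a = 0.3035×100.7×22.0 − 2×303×0.5509 = 338.5 psf.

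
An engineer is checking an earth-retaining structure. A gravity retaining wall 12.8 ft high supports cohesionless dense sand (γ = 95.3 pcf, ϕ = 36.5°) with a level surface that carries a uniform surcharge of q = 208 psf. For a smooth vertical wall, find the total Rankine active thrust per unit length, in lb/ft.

K_a = tan²(45° − φ/2) = 0.2541.
Soil triangle: ½ K_a γ H² = 0.5×0.2541×95.3×12.8² = 1983 lb/ft.
Surcharge rectangle: K_a q H = 0.2541×208×12.8 = 676.4 lb/ft.
Total = 1983 + 676.4 = 2660 lb/ft.

2660 lb/ft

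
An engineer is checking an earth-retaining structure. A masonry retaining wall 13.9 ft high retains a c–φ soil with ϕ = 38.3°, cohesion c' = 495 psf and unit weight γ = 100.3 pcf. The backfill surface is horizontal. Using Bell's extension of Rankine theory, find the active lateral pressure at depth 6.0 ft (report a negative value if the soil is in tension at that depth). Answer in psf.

-338 psf

K_a = (1 − sin φ)/(1 + sin φ) = 0.2347.
σ_a = K_a γ z − 2c√K_a = 0.2347×100.3×6.0 − 2×495×0.4845 = -338.4 psf.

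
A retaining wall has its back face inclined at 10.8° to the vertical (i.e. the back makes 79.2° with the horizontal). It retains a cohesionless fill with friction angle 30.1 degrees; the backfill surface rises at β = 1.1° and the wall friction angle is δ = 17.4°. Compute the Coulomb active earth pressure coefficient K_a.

K_a = sin²(α+φ) / [sin²α · sin(α−δ) · (1 + √{sin(φ+δ)sin(φ−β) / (sin(α−δ)sin(α+β))})²].
With α = 79.2°, φ = 30.1°, δ = 17.4°, β = 1.1°: K_a = 0.3888.

0.389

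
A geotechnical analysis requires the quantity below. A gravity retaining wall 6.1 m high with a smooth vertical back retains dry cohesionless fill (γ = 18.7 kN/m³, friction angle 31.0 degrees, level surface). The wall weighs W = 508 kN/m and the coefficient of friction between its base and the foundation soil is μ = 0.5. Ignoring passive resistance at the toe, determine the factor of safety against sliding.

K_a = tan²(45° − 31.0°/2) = 0.3201.
P_a = ½K_aγH² = 0.5×0.3201×18.7×6.1² = 111.4 kN/m, acting at H/3 = 2.033 m above the base.
FS_sliding = μW / P_a = 0.5×508 / 111.4 = 2.281.

2.28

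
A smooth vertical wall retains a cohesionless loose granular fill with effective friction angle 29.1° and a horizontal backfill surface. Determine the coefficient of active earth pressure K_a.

0.346

K_a = tan²(45° − φ/2) = tan²(30.45°) = 0.3456.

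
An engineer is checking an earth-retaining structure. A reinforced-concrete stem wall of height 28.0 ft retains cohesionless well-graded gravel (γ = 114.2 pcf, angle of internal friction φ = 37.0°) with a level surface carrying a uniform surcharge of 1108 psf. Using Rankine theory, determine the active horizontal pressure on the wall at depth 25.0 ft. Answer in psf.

K_a = (1 − sin φ)/(1 + sin φ) = 0.2486.
σ_v = γz + q = 114.2 × 25.0 + 1108 = 3963 psf.
σ_h = K_a σ_v = 0.2486 × 3963 = 985.1 psf.

985 psf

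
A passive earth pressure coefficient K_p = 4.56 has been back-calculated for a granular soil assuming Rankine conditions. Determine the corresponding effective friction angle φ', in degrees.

39.8°

K_p = (1+sin φ)/(1−sin φ) ⇒ sin φ = (K_p − 1)/(K_p + 1) = 0.6403.
φ = arcsin(0.6403) = 39.81°.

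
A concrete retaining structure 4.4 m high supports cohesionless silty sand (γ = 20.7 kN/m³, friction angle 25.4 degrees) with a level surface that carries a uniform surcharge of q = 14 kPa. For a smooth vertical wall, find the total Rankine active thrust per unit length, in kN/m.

105 kN/m

K_a = tan²(45° − φ/2) = 0.3996.
Soil triangle: ½ K_a γ H² = 0.5×0.3996×20.7×4.4² = 80.08 kN/m.
Surcharge rectangle: K_a q H = 0.3996×14×4.4 = 24.62 kN/m.
Total = 80.08 + 24.62 = 104.7 kN/m.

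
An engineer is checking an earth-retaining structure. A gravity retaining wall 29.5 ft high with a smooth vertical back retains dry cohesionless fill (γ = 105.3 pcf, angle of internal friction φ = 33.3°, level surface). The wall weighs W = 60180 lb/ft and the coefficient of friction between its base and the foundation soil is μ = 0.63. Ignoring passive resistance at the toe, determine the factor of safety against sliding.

2.84

K_a = tan²(45° − 33.3°/2) = 0.2911.
P_a = ½K_aγH² = 0.5×0.2911×105.3×29.5² = 13340 lb/ft, acting at H/3 = 9.833 ft above the base.
FS_sliding = μW / P_a = 0.63×60180 / 13340 = 2.842.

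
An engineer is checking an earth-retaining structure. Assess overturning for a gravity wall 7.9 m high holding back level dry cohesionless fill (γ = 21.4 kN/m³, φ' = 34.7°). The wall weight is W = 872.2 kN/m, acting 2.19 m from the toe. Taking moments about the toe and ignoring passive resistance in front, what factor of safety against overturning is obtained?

K_a = tan²(45° − 34.7°/2) = 0.2745.
P_a = ½K_aγH² = 0.5×0.2745×21.4×7.9² = 183.3 kN/m, acting at H/3 = 2.633 m above the base.
Overturning moment M_o = P_a × H/3 = 183.3 × 2.633 = 482.7.
Resisting moment M_r = W × 2.19 = 872.2 × 2.19 = 1910.
FS_overturning = M_r/M_o = 1910/482.7 = 3.958.

3.96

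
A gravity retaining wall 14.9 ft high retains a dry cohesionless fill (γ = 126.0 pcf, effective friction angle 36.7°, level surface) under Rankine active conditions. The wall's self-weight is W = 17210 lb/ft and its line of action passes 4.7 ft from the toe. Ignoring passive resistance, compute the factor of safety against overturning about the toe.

4.62

K_a = tan²(45° − 36.7°/2) = 0.2519.
P_a = ½K_aγH² = 0.5×0.2519×126.0×14.9² = 3523 lb/ft, acting at H/3 = 4.967 ft above the base.
Overturning moment M_o = P_a × H/3 = 3523 × 4.967 = 17500.
Resisting moment M_r = W × 4.7 = 17210 × 4.7 = 80890.
FS_overturning = M_r/M_o = 80890/17500 = 4.623.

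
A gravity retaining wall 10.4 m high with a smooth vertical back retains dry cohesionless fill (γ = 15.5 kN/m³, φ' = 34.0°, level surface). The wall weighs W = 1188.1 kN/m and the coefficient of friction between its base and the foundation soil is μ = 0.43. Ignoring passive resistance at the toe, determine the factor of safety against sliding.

2.16

K_a = tan²(45° − 34.0°/2) = 0.2827.
P_a = ½K_aγH² = 0.5×0.2827×15.5×10.4² = 237.0 kN/m, acting at H/3 = 3.467 m above the base.
FS_sliding = μW / P_a = 0.43×1188.1 / 237.0 = 2.156.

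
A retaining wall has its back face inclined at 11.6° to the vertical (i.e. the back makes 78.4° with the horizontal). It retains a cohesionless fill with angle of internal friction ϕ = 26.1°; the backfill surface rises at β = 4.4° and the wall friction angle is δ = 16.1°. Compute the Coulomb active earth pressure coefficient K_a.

K_a = sin²(α+φ) / [sin²α · sin(α−δ) · (1 + √{sin(φ+δ)sin(φ−β) / (sin(α−δ)sin(α+β))})²].
With α = 78.4°, φ = 26.1°, δ = 16.1°, β = 4.4°: K_a = 0.4702.

0.470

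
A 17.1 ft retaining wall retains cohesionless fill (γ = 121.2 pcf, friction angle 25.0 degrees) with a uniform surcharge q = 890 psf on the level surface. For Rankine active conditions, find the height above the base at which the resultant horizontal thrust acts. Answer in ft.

7.02 ft

K_a = 0.4059.
Triangular part P₁ = ½K_aγH² = 7192 at H/3 = 5.700 ft; rectangular part P₂ = K_a q H = 6177 at H/2 = 8.550 ft.
ȳ = (P₁·5.700 + P₂·8.550)/(P₁+P₂) = 7.017 ft.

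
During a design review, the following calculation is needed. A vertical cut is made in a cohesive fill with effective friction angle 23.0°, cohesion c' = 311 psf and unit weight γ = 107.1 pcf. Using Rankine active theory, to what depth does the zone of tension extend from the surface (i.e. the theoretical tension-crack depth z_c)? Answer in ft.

K_a = tan²(45° − 23.0°/2) = 0.4381; √K_a = 0.6619.
The active pressure is zero where K_a γ z = 2c√K_a, so z_c = 2c/(γ√K_a) = 2×311/(107.1×0.6619) = 8.774 ft.

8.77 ft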